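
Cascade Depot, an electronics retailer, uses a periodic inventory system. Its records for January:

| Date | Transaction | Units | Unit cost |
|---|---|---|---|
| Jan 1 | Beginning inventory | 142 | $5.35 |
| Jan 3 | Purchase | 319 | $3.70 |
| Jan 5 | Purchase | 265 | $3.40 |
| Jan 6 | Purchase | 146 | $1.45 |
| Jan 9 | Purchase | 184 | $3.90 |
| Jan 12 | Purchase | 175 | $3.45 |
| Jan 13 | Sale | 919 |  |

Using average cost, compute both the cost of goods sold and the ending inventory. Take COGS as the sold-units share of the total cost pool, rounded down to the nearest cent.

COGS = $3,265.43; ending inventory = $1,108.62

Jan 13, sell 919: 919/1231 × $4,374.05 → $3,265.43
Ending inventory (cost pool remaining) = $1,108.62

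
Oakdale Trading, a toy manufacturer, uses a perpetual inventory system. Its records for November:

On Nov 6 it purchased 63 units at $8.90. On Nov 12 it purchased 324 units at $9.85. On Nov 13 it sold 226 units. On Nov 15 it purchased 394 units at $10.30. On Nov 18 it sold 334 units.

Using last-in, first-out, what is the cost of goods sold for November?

Nov 13, 226 sold [LIFO — newest first]: 226 @ $9.85 = $2,226.10
Nov 18, 334 sold [LIFO — newest first]: 334 @ $10.30 = $3,440.20
Total COGS = $2,226.10 + $3,440.20 = $5,666.30
Ending inventory: 63 @ $8.90 + 98 @ $9.85 + 60 @ $10.30 = $2,144.00

COGS = $5,666.30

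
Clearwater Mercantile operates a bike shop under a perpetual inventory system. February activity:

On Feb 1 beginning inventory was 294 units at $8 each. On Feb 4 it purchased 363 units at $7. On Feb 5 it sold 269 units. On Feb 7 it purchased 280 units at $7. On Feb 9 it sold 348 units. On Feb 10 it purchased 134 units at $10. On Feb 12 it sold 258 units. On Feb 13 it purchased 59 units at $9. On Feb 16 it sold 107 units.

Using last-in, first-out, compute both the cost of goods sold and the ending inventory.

Feb 5, 269 sold [LIFO — newest first]: 269 @ $7 = $1,883
Feb 9, 348 sold [LIFO — newest first]: 280 @ $7 + 68 @ $7 = $2,436
Feb 12, 258 sold [LIFO — newest first]: 134 @ $10 + 26 @ $7 + 98 @ $8 = $2,306
Feb 16, 107 sold [LIFO — newest first]: 59 @ $9 + 48 @ $8 = $915
Total COGS = $1,883 + $2,436 + $2,306 + $915 = $7,540
Ending inventory: 148 @ $8 = $1,184

COGS = $7,540; ending inventory = $1,184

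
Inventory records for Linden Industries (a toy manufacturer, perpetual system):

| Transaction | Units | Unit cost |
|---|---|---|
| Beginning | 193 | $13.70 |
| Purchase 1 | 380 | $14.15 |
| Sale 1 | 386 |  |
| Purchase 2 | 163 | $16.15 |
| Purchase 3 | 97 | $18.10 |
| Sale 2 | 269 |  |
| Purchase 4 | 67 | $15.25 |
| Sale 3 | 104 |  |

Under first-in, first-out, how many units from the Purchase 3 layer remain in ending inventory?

74

Sale 1 (386) [FIFO — oldest first]: 193 @ $13.70 + 193 @ $14.15 = $5,375.05
Sale 2 (269) [FIFO — oldest first]: 187 @ $14.15 + 82 @ $16.15 = $3,970.35
Sale 3 (104) [FIFO — oldest first]: 81 @ $16.15 + 23 @ $18.10 = $1,724.45
Total COGS = $5,375.05 + $3,970.35 + $1,724.45 = $11,069.85
Ending inventory: 74 @ $18.10 + 67 @ $15.25 = $2,361.15
Check: goods available $13,431.00 = COGS $11,069.85 + ending $2,361.15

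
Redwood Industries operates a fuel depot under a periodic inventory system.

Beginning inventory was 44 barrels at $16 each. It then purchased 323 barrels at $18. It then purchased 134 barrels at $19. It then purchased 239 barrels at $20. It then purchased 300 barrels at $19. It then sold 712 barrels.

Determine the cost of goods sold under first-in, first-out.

Sale 1 (712) [FIFO — oldest first]: 44 @ $16 + 323 @ $18 + 134 @ $19 + 211 @ $20 = $13,284
Ending inventory: 28 @ $20 + 300 @ $19 = $6,260

COGS = $13,284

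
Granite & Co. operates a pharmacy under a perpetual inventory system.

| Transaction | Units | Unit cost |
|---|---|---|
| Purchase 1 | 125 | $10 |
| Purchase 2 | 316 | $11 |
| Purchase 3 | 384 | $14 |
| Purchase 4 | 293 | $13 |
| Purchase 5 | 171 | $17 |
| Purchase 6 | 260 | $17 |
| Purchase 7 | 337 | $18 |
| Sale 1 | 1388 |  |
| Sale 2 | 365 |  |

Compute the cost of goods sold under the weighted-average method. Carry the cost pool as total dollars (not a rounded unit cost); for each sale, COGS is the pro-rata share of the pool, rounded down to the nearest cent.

After Purchase 1: 125 on hand, pool $1,250.00 (≈ $10.0000 each)
After Purchase 2: 441 on hand, pool $4,726.00 (≈ $10.7166 each)
After Purchase 3: 825 on hand, pool $10,102.00 (≈ $12.2448 each)
After Purchase 4: 1118 on hand, pool $13,911.00 (≈ $12.4428 each)
After Purchase 5: 1289 on hand, pool $16,818.00 (≈ $13.0473 each)
After Purchase 6: 1549 on hand, pool $21,238.00 (≈ $13.7108 each)
After Purchase 7: 1886 on hand, pool $27,304.00 (≈ $14.4772 each)
Sale 1, sell 1388: 1388/1886 × $27,304.00 → $20,094.35
Sale 2, sell 365: 365/498 × $7,209.65 → $5,284.18
Total COGS = $20,094.35 + $5,284.18 = $25,378.53
Ending inventory (cost pool remaining) = $1,925.47

COGS = $25,378.53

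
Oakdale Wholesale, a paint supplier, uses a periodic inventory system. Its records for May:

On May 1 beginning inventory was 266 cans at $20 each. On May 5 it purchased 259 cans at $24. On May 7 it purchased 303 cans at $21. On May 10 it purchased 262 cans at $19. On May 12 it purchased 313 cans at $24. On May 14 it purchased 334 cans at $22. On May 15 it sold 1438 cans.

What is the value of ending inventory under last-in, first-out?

May 15, 1438 sold [LIFO — newest first]: 334 @ $22 + 313 @ $24 + 262 @ $19 + 303 @ $21 + 226 @ $24 = $31,625
Ending inventory: 266 @ $20 + 33 @ $24 = $6,112

Ending inventory = $6,112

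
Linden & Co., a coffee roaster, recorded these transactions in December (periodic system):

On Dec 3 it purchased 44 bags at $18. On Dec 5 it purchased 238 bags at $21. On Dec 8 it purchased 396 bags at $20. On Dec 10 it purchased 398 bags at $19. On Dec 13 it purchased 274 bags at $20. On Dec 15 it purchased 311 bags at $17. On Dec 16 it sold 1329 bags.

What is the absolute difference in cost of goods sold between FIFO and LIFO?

$1,083

FIFO COGS: 44 @ $18 + 238 @ $21 + 396 @ $20 + 398 @ $19 + 253 @ $20 = $26,332
LIFO COGS: 311 @ $17 + 274 @ $20 + 398 @ $19 + 346 @ $20 = $25,249
Difference = |$26,332 − $25,249| = $1,083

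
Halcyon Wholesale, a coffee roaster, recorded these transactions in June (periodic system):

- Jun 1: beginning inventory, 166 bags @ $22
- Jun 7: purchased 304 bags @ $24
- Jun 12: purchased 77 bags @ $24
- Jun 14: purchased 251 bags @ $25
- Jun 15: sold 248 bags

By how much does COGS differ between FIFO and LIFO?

FIFO COGS: 166 @ $22 + 82 @ $24 = $5,620
LIFO COGS: 248 @ $25 = $6,200
Difference = |$5,620 − $6,200| = $580

$580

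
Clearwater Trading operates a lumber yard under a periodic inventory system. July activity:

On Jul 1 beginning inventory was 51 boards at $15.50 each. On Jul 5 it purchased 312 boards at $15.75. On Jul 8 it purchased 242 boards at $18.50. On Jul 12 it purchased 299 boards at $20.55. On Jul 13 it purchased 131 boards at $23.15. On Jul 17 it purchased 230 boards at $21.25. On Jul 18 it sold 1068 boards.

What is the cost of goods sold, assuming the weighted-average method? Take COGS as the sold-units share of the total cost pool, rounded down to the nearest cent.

COGS = $20,470.22

Jul 18, sell 1068: 1068/1265 × $24,246.10 → $20,470.22
Ending inventory (cost pool remaining) = $3,775.88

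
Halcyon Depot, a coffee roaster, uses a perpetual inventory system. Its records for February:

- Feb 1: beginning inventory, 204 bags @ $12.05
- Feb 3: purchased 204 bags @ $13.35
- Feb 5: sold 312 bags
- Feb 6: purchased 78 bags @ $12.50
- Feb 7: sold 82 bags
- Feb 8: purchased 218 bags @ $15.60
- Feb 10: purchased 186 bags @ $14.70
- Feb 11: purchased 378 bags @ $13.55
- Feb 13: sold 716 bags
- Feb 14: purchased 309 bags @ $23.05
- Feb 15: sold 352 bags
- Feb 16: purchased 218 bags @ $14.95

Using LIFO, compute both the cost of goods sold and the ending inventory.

COGS = $23,068.55; ending inventory = $4,726.50

Feb 5, 312 sold [LIFO — newest first]: 204 @ $13.35 + 108 @ $12.05 = $4,024.80
Feb 7, 82 sold [LIFO — newest first]: 78 @ $12.50 + 4 @ $12.05 = $1,023.20
Feb 13, 716 sold [LIFO — newest first]: 378 @ $13.55 + 186 @ $14.70 + 152 @ $15.60 = $10,227.30
Feb 15, 352 sold [LIFO — newest first]: 309 @ $23.05 + 43 @ $15.60 = $7,793.25
Total COGS = $4,024.80 + $1,023.20 + $10,227.30 + $7,793.25 = $23,068.55
Ending inventory: 92 @ $12.05 + 23 @ $15.60 + 218 @ $14.95 = $4,726.50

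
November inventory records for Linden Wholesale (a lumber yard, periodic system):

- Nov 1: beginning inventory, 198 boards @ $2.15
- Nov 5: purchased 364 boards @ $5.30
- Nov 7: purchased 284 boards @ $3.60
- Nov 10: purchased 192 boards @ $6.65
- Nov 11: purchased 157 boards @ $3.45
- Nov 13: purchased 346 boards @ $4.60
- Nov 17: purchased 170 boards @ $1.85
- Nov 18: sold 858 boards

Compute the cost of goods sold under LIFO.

COGS = $3,678.00

Nov 18, 858 sold [LIFO — newest first]: 170 @ $1.85 + 346 @ $4.60 + 157 @ $3.45 + 185 @ $6.65 = $3,678.00
Ending inventory: 198 @ $2.15 + 364 @ $5.30 + 284 @ $3.60 + 7 @ $6.65 = $3,423.85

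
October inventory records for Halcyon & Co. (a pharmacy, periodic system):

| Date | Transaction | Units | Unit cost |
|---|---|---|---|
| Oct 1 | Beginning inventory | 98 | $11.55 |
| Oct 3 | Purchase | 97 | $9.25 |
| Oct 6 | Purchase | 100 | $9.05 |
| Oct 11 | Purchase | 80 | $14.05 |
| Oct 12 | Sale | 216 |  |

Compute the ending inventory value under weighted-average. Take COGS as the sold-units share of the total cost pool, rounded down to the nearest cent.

Ending inventory = $1,720.66

Oct 12, sell 216: 216/375 × $4,058.15 → $2,337.49
Ending inventory (cost pool remaining) = $1,720.66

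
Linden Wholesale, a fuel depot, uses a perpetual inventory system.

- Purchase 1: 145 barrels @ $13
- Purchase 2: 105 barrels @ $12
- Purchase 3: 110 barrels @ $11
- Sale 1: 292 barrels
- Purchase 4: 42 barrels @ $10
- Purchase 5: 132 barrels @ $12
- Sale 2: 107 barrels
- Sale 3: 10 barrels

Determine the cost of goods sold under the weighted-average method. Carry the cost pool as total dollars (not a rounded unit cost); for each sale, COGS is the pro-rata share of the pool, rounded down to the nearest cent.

COGS = $4,898.96

After Purchase 1: 145 on hand, pool $1,885.00 (≈ $13.0000 each)
After Purchase 2: 250 on hand, pool $3,145.00 (≈ $12.5800 each)
After Purchase 3: 360 on hand, pool $4,355.00 (≈ $12.0972 each)
Sale 1, sell 292: 292/360 × $4,355.00 → $3,532.38
After Purchase 4: 110 on hand, pool $1,242.62 (≈ $11.2965 each)
After Purchase 5: 242 on hand, pool $2,826.62 (≈ $11.6802 each)
Sale 2, sell 107: 107/242 × $2,826.62 → $1,249.78
Sale 3, sell 10: 10/135 × $1,576.84 → $116.80
Total COGS = $3,532.38 + $1,249.78 + $116.80 = $4,898.96
Ending inventory (cost pool remaining) = $1,460.04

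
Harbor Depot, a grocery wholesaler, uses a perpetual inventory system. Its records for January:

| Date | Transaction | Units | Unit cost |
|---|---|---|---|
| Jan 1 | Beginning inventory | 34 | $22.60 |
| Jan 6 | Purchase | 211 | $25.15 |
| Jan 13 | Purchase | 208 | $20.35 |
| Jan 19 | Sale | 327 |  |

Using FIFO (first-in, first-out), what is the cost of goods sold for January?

COGS = $7,743.75

Jan 19, 327 sold [FIFO — oldest first]: 34 @ $22.60 + 211 @ $25.15 + 82 @ $20.35 = $7,743.75
Ending inventory: 126 @ $20.35 = $2,564.10
Check: goods available $10,307.85 = COGS $7,743.75 + ending $2,564.10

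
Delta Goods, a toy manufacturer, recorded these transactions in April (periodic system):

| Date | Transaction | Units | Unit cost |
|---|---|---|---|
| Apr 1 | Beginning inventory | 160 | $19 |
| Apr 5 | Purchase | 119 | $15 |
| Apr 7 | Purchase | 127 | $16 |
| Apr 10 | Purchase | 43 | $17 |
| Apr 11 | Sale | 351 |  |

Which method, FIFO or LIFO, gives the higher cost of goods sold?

FIFO COGS: 160 @ $19 + 119 @ $15 + 72 @ $16 = $5,977
LIFO COGS: 43 @ $17 + 127 @ $16 + 119 @ $15 + 62 @ $19 = $5,726

FIFO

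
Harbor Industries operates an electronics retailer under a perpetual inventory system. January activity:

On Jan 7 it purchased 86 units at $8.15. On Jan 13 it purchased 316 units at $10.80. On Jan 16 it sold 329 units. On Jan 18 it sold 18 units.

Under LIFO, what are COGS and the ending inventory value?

Jan 16, 329 sold [LIFO — newest first]: 316 @ $10.80 + 13 @ $8.15 = $3,518.75
Jan 18, 18 sold [LIFO — newest first]: 18 @ $8.15 = $146.70
Total COGS = $3,518.75 + $146.70 = $3,665.45
Ending inventory: 55 @ $8.15 = $448.25
Check: goods available $4,113.70 = COGS $3,665.45 + ending $448.25

COGS = $3,665.45; ending inventory = $448.25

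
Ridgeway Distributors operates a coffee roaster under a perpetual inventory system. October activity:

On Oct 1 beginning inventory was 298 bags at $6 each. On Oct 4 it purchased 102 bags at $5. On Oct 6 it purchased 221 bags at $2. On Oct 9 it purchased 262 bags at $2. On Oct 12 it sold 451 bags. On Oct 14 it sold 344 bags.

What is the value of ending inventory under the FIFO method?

Oct 12, 451 sold [FIFO — oldest first]: 298 @ $6 + 102 @ $5 + 51 @ $2 = $2,400
Oct 14, 344 sold [FIFO — oldest first]: 170 @ $2 + 174 @ $2 = $688
Total COGS = $2,400 + $688 = $3,088
Ending inventory: 88 @ $2 = $176

Ending inventory = $176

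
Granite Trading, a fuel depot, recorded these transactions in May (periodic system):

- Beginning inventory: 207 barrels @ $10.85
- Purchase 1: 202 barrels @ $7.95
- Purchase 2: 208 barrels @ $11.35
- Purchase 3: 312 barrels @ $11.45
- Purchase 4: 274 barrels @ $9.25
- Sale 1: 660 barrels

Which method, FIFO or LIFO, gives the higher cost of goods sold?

LIFO

FIFO COGS: 207 @ $10.85 + 202 @ $7.95 + 208 @ $11.35 + 43 @ $11.45 = $6,705.00
LIFO COGS: 274 @ $9.25 + 312 @ $11.45 + 74 @ $11.35 = $6,946.80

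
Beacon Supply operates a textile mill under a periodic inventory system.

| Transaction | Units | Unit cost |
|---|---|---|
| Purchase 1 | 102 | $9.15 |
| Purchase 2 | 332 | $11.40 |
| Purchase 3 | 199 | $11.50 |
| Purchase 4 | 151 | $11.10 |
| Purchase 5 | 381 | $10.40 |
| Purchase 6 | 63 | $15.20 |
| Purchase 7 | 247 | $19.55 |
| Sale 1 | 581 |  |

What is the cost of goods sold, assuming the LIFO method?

Sale 1 (581) [LIFO — newest first]: 247 @ $19.55 + 63 @ $15.20 + 271 @ $10.40 = $8,604.85
Ending inventory: 102 @ $9.15 + 332 @ $11.40 + 199 @ $11.50 + 151 @ $11.10 + 110 @ $10.40 = $9,826.70

COGS = $8,604.85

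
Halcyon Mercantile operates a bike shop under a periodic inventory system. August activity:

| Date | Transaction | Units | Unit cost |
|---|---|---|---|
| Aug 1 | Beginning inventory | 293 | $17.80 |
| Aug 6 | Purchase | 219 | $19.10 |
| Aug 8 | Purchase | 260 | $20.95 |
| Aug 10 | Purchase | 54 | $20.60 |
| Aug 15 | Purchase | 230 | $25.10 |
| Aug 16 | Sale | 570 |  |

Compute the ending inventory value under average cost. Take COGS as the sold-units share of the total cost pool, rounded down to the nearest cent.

Ending inventory = $10,001.07

Aug 16, sell 570: 570/1056 × $21,730.70 → $11,729.63
Ending inventory (cost pool remaining) = $10,001.07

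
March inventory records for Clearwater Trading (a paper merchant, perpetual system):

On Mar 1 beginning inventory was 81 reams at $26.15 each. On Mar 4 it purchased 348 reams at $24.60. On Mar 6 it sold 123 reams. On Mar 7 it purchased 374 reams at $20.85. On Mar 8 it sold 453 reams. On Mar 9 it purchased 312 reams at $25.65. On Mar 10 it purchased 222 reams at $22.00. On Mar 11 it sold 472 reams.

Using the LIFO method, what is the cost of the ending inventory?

Ending inventory = $7,300.05

Mar 6, 123 sold [LIFO — newest first]: 123 @ $24.60 = $3,025.80
Mar 8, 453 sold [LIFO — newest first]: 374 @ $20.85 + 79 @ $24.60 = $9,741.30
Mar 11, 472 sold [LIFO — newest first]: 222 @ $22.00 + 250 @ $25.65 = $11,296.50
Total COGS = $3,025.80 + $9,741.30 + $11,296.50 = $24,063.60
Ending inventory: 81 @ $26.15 + 146 @ $24.60 + 62 @ $25.65 = $7,300.05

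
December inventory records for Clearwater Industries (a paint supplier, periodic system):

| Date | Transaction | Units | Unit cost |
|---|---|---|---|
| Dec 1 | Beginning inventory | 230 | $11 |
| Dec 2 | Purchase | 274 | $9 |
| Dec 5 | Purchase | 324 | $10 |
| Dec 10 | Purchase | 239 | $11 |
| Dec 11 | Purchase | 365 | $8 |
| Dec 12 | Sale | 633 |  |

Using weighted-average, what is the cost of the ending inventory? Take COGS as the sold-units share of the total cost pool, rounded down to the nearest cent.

Dec 12, sell 633: 633/1432 × $13,785.00 → $6,093.50
Ending inventory (cost pool remaining) = $7,691.50
Check: goods available $13,785.00 = COGS $6,093.50 + ending $7,691.50

Ending inventory = $7,691.50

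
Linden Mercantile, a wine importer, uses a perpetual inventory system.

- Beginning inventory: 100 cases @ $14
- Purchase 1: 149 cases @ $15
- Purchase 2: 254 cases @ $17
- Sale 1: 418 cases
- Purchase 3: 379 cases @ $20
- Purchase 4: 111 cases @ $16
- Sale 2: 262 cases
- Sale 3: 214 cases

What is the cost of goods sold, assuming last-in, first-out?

Sale 1 (418) [LIFO — newest first]: 254 @ $17 + 149 @ $15 + 15 @ $14 = $6,763
Sale 2 (262) [LIFO — newest first]: 111 @ $16 + 151 @ $20 = $4,796
Sale 3 (214) [LIFO — newest first]: 214 @ $20 = $4,280
Total COGS = $6,763 + $4,796 + $4,280 = $15,839
Ending inventory: 85 @ $14 + 14 @ $20 = $1,470

COGS = $15,839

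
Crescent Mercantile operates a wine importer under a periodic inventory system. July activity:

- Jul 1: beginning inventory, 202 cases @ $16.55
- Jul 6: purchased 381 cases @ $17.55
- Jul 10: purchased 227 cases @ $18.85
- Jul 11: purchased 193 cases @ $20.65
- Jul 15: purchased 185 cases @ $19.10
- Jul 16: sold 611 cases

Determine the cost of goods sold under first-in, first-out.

COGS = $10,557.45

Jul 16, 611 sold [FIFO — oldest first]: 202 @ $16.55 + 381 @ $17.55 + 28 @ $18.85 = $10,557.45
Ending inventory: 199 @ $18.85 + 193 @ $20.65 + 185 @ $19.10 = $11,270.10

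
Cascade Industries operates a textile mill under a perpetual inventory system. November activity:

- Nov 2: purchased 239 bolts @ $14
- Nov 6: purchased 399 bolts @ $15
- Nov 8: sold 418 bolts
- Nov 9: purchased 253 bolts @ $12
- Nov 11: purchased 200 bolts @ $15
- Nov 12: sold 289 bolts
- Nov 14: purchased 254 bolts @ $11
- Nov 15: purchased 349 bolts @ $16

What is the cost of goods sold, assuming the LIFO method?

Nov 8, 418 sold [LIFO — newest first]: 399 @ $15 + 19 @ $14 = $6,251
Nov 12, 289 sold [LIFO — newest first]: 200 @ $15 + 89 @ $12 = $4,068
Total COGS = $6,251 + $4,068 = $10,319
Ending inventory: 220 @ $14 + 164 @ $12 + 254 @ $11 + 349 @ $16 = $13,426
Check: goods available $23,745 = COGS $10,319 + ending $13,426

COGS = $10,319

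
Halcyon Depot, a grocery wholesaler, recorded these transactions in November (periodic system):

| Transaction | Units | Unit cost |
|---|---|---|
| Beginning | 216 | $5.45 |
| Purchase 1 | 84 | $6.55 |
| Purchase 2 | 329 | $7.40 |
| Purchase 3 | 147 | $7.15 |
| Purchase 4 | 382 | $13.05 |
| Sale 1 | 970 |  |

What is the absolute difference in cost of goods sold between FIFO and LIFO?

FIFO COGS: 216 @ $5.45 + 84 @ $6.55 + 329 @ $7.40 + 147 @ $7.15 + 194 @ $13.05 = $7,744.75
LIFO COGS: 382 @ $13.05 + 147 @ $7.15 + 329 @ $7.40 + 84 @ $6.55 + 28 @ $5.45 = $9,173.55
Difference = |$7,744.75 − $9,173.55| = $1,428.80

$1,428.80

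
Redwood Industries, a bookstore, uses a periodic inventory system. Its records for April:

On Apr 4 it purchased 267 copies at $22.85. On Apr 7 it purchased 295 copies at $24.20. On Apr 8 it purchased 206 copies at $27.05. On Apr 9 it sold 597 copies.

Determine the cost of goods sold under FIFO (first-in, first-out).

COGS = $14,186.70

Apr 9, 597 sold [FIFO — oldest first]: 267 @ $22.85 + 295 @ $24.20 + 35 @ $27.05 = $14,186.70
Ending inventory: 171 @ $27.05 = $4,625.55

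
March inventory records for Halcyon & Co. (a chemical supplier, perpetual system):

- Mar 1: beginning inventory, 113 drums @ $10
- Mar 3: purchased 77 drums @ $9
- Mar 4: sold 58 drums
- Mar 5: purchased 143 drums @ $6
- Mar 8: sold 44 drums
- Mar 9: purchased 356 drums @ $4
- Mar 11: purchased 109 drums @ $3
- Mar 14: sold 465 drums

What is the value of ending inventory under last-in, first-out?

Mar 4, 58 sold [LIFO — newest first]: 58 @ $9 = $522
Mar 8, 44 sold [LIFO — newest first]: 44 @ $6 = $264
Mar 14, 465 sold [LIFO — newest first]: 109 @ $3 + 356 @ $4 = $1,751
Total COGS = $522 + $264 + $1,751 = $2,537
Ending inventory: 113 @ $10 + 19 @ $9 + 99 @ $6 = $1,895

Ending inventory = $1,895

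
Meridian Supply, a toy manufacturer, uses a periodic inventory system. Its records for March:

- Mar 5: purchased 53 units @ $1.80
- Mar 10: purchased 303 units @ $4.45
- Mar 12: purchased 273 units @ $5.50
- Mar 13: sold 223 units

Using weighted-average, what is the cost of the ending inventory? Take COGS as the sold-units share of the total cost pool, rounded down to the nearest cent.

Mar 13, sell 223: 223/629 × $2,945.25 → $1,044.18
Ending inventory (cost pool remaining) = $1,901.07

Ending inventory = $1,901.07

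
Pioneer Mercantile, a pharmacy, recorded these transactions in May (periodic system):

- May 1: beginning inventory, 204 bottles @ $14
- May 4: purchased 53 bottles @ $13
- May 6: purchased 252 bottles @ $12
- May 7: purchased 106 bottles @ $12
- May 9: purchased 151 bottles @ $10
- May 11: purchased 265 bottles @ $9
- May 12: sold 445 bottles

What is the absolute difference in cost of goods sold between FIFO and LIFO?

FIFO COGS: 204 @ $14 + 53 @ $13 + 188 @ $12 = $5,801
LIFO COGS: 265 @ $9 + 151 @ $10 + 29 @ $12 = $4,243
Difference = |$5,801 − $4,243| = $1,558

$1,558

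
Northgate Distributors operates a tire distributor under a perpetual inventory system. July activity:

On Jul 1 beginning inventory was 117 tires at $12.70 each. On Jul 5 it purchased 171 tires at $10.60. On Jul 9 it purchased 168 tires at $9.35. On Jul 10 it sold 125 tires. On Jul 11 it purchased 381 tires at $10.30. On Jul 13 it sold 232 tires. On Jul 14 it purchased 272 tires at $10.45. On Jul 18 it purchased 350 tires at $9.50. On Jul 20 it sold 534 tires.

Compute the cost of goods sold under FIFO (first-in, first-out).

COGS = $9,357.90

Jul 10, 125 sold [FIFO — oldest first]: 117 @ $12.70 + 8 @ $10.60 = $1,570.70
Jul 13, 232 sold [FIFO — oldest first]: 163 @ $10.60 + 69 @ $9.35 = $2,372.95
Jul 20, 534 sold [FIFO — oldest first]: 99 @ $9.35 + 381 @ $10.30 + 54 @ $10.45 = $5,414.25
Total COGS = $1,570.70 + $2,372.95 + $5,414.25 = $9,357.90
Ending inventory: 218 @ $10.45 + 350 @ $9.50 = $5,603.10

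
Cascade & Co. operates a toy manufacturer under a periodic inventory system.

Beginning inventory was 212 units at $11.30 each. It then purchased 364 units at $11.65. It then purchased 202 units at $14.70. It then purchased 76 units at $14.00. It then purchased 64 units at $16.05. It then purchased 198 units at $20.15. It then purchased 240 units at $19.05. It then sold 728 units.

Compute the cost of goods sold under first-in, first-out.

Sale 1 (728) [FIFO — oldest first]: 212 @ $11.30 + 364 @ $11.65 + 152 @ $14.70 = $8,870.60
Ending inventory: 50 @ $14.70 + 76 @ $14.00 + 64 @ $16.05 + 198 @ $20.15 + 240 @ $19.05 = $11,387.90
Check: goods available $20,258.50 = COGS $8,870.60 + ending $11,387.90

COGS = $8,870.60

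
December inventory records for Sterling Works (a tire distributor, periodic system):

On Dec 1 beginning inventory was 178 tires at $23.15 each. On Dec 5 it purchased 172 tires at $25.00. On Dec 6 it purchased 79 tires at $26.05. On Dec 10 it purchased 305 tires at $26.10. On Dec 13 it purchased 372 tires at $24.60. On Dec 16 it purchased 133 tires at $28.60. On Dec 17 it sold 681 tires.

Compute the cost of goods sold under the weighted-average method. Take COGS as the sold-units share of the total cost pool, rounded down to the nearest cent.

Dec 17, sell 681: 681/1239 × $31,394.15 → $17,255.38
Ending inventory (cost pool remaining) = $14,138.77
Check: goods available $31,394.15 = COGS $17,255.38 + ending $14,138.77

COGS = $17,255.38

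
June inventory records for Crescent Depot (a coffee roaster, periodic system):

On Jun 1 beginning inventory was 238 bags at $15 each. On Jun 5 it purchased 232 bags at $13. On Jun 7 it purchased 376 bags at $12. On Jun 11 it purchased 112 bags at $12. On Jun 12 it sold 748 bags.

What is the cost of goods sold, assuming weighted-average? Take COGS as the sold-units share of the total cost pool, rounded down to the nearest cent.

COGS = $9,714.63

Jun 12, sell 748: 748/958 × $12,442.00 → $9,714.63
Ending inventory (cost pool remaining) = $2,727.37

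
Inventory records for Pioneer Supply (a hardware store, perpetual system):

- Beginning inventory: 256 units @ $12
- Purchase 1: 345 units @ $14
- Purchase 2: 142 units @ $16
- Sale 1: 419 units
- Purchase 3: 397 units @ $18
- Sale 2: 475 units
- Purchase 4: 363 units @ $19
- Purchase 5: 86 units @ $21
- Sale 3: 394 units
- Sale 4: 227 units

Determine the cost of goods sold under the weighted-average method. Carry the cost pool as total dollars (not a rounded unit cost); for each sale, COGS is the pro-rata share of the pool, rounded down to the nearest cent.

After Beginning: 256 on hand, pool $3,072.00 (≈ $12.0000 each)
After Purchase 1: 601 on hand, pool $7,902.00 (≈ $13.1481 each)
After Purchase 2: 743 on hand, pool $10,174.00 (≈ $13.6931 each)
Sale 1, sell 419: 419/743 × $10,174.00 → $5,737.42
After Purchase 3: 721 on hand, pool $11,582.58 (≈ $16.0646 each)
Sale 2, sell 475: 475/721 × $11,582.58 → $7,630.68
After Purchase 4: 609 on hand, pool $10,848.90 (≈ $17.8143 each)
After Purchase 5: 695 on hand, pool $12,654.90 (≈ $18.2085 each)
Sale 3, sell 394: 394/695 × $12,654.90 → $7,174.14
Sale 4, sell 227: 227/301 × $5,480.76 → $4,133.33
Total COGS = $5,737.42 + $7,630.68 + $7,174.14 + $4,133.33 = $24,675.57
Ending inventory (cost pool remaining) = $1,347.43

COGS = $24,675.57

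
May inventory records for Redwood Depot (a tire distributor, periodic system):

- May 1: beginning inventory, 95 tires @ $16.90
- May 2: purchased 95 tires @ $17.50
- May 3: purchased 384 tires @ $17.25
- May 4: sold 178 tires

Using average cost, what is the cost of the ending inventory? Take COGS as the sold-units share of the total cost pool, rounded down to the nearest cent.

May 4, sell 178: 178/574 × $9,892.00 → $3,067.55
Ending inventory (cost pool remaining) = $6,824.45

Ending inventory = $6,824.45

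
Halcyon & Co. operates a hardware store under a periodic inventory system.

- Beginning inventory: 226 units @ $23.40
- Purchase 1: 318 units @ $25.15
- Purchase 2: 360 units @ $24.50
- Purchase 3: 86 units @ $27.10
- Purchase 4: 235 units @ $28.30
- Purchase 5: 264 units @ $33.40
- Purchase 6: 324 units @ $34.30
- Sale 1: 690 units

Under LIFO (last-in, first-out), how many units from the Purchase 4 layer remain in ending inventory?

133

Sale 1 (690) [LIFO — newest first]: 324 @ $34.30 + 264 @ $33.40 + 102 @ $28.30 = $22,817.40
Ending inventory: 226 @ $23.40 + 318 @ $25.15 + 360 @ $24.50 + 86 @ $27.10 + 133 @ $28.30 = $28,200.60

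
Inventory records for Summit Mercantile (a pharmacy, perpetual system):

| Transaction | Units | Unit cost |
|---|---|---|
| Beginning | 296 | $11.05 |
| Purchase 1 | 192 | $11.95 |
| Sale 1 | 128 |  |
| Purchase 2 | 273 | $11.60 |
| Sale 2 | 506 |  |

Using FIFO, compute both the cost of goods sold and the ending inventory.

COGS = $7,258.80; ending inventory = $1,473.20

Sale 1 (128) [FIFO — oldest first]: 128 @ $11.05 = $1,414.40
Sale 2 (506) [FIFO — oldest first]: 168 @ $11.05 + 192 @ $11.95 + 146 @ $11.60 = $5,844.40
Total COGS = $1,414.40 + $5,844.40 = $7,258.80
Ending inventory: 127 @ $11.60 = $1,473.20
Check: goods available $8,732.00 = COGS $7,258.80 + ending $1,473.20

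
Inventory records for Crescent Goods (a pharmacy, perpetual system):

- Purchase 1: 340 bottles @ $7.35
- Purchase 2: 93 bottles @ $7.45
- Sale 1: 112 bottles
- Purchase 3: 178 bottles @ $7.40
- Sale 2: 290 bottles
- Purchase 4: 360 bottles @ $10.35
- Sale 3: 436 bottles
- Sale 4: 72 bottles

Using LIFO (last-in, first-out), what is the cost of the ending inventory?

Sale 1 (112) [LIFO — newest first]: 93 @ $7.45 + 19 @ $7.35 = $832.50
Sale 2 (290) [LIFO — newest first]: 178 @ $7.40 + 112 @ $7.35 = $2,140.40
Sale 3 (436) [LIFO — newest first]: 360 @ $10.35 + 76 @ $7.35 = $4,284.60
Sale 4 (72) [LIFO — newest first]: 72 @ $7.35 = $529.20
Total COGS = $832.50 + $2,140.40 + $4,284.60 + $529.20 = $7,786.70
Ending inventory: 61 @ $7.35 = $448.35

Ending inventory = $448.35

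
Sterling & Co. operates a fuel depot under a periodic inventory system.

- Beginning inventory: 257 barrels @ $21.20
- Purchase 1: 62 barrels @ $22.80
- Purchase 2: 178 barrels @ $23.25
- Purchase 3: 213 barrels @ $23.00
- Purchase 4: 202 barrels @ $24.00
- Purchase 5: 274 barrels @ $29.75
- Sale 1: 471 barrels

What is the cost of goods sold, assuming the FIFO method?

Sale 1 (471) [FIFO — oldest first]: 257 @ $21.20 + 62 @ $22.80 + 152 @ $23.25 = $10,396.00
Ending inventory: 26 @ $23.25 + 213 @ $23.00 + 202 @ $24.00 + 274 @ $29.75 = $18,503.00

COGS = $10,396.00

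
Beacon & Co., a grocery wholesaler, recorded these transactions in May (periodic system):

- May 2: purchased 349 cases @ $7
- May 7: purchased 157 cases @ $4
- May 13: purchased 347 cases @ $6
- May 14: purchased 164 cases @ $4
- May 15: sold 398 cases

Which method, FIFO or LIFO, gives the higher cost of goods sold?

FIFO COGS: 349 @ $7 + 49 @ $4 = $2,639
LIFO COGS: 164 @ $4 + 234 @ $6 = $2,060

FIFO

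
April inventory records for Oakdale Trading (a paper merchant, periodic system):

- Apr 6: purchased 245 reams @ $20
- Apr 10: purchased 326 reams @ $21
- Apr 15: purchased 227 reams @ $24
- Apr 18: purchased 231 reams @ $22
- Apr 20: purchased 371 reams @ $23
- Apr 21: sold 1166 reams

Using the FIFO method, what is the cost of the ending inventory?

Apr 21, 1166 sold [FIFO — oldest first]: 245 @ $20 + 326 @ $21 + 227 @ $24 + 231 @ $22 + 137 @ $23 = $25,427
Ending inventory: 234 @ $23 = $5,382
Check: goods available $30,809 = COGS $25,427 + ending $5,382

Ending inventory = $5,382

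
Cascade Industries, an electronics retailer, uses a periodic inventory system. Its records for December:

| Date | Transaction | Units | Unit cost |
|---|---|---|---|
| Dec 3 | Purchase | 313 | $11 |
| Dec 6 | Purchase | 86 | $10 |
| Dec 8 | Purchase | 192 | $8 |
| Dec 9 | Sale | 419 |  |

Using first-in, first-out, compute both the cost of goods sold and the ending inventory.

COGS = $4,463; ending inventory = $1,376

Dec 9, 419 sold [FIFO — oldest first]: 313 @ $11 + 86 @ $10 + 20 @ $8 = $4,463
Ending inventory: 172 @ $8 = $1,376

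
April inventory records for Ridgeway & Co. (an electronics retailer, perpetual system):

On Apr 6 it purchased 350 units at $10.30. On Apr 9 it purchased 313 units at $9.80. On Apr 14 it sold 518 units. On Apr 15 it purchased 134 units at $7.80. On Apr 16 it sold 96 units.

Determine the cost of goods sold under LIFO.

Apr 14, 518 sold [LIFO — newest first]: 313 @ $9.80 + 205 @ $10.30 = $5,178.90
Apr 16, 96 sold [LIFO — newest first]: 96 @ $7.80 = $748.80
Total COGS = $5,178.90 + $748.80 = $5,927.70
Ending inventory: 145 @ $10.30 + 38 @ $7.80 = $1,789.90

COGS = $5,927.70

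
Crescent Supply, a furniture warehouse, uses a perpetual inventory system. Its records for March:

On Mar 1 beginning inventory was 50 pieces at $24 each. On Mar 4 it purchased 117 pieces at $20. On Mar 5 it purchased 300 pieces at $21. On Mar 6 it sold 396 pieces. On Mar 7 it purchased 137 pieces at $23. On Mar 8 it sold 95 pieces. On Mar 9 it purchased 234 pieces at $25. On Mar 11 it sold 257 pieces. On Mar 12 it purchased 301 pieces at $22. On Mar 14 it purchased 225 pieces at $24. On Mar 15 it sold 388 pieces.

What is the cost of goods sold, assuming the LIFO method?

Mar 6, 396 sold [LIFO — newest first]: 300 @ $21 + 96 @ $20 = $8,220
Mar 8, 95 sold [LIFO — newest first]: 95 @ $23 = $2,185
Mar 11, 257 sold [LIFO — newest first]: 234 @ $25 + 23 @ $23 = $6,379
Mar 15, 388 sold [LIFO — newest first]: 225 @ $24 + 163 @ $22 = $8,986
Total COGS = $8,220 + $2,185 + $6,379 + $8,986 = $25,770
Ending inventory: 50 @ $24 + 21 @ $20 + 19 @ $23 + 138 @ $22 = $5,093

COGS = $25,770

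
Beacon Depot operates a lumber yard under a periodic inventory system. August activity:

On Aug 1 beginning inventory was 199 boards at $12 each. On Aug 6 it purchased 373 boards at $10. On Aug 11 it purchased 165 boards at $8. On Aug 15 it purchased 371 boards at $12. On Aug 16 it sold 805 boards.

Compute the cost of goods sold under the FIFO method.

Aug 16, 805 sold [FIFO — oldest first]: 199 @ $12 + 373 @ $10 + 165 @ $8 + 68 @ $12 = $8,254
Ending inventory: 303 @ $12 = $3,636

COGS = $8,254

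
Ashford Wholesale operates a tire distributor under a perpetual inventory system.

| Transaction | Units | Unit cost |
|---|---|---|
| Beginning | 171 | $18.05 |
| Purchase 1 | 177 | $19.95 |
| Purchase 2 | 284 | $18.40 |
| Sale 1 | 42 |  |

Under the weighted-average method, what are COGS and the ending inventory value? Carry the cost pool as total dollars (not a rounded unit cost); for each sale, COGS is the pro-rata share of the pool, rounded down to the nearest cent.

COGS = $787.05; ending inventory = $11,056.25

After Beginning: 171 on hand, pool $3,086.55 (≈ $18.0500 each)
After Purchase 1: 348 on hand, pool $6,617.70 (≈ $19.0164 each)
After Purchase 2: 632 on hand, pool $11,843.30 (≈ $18.7394 each)
Sale 1, sell 42: 42/632 × $11,843.30 → $787.05
Ending inventory (cost pool remaining) = $11,056.25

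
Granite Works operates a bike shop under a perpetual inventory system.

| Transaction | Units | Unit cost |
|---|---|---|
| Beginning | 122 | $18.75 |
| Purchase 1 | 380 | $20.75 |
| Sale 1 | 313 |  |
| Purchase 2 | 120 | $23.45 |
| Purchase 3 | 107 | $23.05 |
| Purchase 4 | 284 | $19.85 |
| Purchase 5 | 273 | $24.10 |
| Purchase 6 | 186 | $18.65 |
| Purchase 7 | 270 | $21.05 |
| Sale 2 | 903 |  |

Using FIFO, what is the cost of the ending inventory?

Sale 1 (313) [FIFO — oldest first]: 122 @ $18.75 + 191 @ $20.75 = $6,250.75
Sale 2 (903) [FIFO — oldest first]: 189 @ $20.75 + 120 @ $23.45 + 107 @ $23.05 + 284 @ $19.85 + 203 @ $24.10 = $19,731.80
Total COGS = $6,250.75 + $19,731.80 = $25,982.55
Ending inventory: 70 @ $24.10 + 186 @ $18.65 + 270 @ $21.05 = $10,839.40

Ending inventory = $10,839.40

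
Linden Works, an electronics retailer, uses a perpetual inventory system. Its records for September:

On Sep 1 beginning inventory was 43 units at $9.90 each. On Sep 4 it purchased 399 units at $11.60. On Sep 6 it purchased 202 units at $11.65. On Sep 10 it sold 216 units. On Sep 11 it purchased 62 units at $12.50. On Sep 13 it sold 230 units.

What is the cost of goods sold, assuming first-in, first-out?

COGS = $5,100.70

Sep 10, 216 sold [FIFO — oldest first]: 43 @ $9.90 + 173 @ $11.60 = $2,432.50
Sep 13, 230 sold [FIFO — oldest first]: 226 @ $11.60 + 4 @ $11.65 = $2,668.20
Total COGS = $2,432.50 + $2,668.20 = $5,100.70
Ending inventory: 198 @ $11.65 + 62 @ $12.50 = $3,081.70
Check: goods available $8,182.40 = COGS $5,100.70 + ending $3,081.70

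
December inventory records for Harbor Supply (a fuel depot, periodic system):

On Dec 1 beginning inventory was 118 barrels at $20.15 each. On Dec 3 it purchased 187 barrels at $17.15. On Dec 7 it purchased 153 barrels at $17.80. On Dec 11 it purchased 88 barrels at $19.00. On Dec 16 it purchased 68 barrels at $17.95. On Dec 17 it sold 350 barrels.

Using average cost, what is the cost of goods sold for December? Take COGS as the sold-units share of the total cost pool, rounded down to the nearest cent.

Dec 17, sell 350: 350/614 × $11,200.75 → $6,384.79
Ending inventory (cost pool remaining) = $4,815.96

COGS = $6,384.79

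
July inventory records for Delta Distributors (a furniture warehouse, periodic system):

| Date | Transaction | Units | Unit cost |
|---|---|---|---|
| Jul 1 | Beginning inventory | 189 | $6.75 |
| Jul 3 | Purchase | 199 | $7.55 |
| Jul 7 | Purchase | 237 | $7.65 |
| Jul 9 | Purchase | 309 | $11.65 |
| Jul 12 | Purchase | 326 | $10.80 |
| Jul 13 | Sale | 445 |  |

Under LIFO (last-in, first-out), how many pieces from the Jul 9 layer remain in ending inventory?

Jul 13, 445 sold [LIFO — newest first]: 326 @ $10.80 + 119 @ $11.65 = $4,907.15
Ending inventory: 189 @ $6.75 + 199 @ $7.55 + 237 @ $7.65 + 190 @ $11.65 = $6,804.75

190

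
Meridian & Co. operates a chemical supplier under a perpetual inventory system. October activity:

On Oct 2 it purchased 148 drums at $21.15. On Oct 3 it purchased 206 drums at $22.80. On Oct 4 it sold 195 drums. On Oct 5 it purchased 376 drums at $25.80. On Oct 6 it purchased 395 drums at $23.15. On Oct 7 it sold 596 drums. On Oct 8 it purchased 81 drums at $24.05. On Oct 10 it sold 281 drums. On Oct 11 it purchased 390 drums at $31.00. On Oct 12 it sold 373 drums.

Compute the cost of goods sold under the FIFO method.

Oct 4, 195 sold [FIFO — oldest first]: 148 @ $21.15 + 47 @ $22.80 = $4,201.80
Oct 7, 596 sold [FIFO — oldest first]: 159 @ $22.80 + 376 @ $25.80 + 61 @ $23.15 = $14,738.15
Oct 10, 281 sold [FIFO — oldest first]: 281 @ $23.15 = $6,505.15
Oct 12, 373 sold [FIFO — oldest first]: 53 @ $23.15 + 81 @ $24.05 + 239 @ $31.00 = $10,584.00
Total COGS = $4,201.80 + $14,738.15 + $6,505.15 + $10,584.00 = $36,029.10
Ending inventory: 151 @ $31.00 = $4,681.00

COGS = $36,029.10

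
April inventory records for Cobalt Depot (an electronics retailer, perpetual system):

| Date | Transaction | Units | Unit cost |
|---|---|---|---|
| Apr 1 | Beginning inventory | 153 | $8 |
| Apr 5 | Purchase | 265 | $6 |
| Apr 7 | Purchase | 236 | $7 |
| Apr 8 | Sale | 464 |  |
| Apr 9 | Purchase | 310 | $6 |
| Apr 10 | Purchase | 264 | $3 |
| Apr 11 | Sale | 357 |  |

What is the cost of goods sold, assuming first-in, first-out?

COGS = $5,468

Apr 8, 464 sold [FIFO — oldest first]: 153 @ $8 + 265 @ $6 + 46 @ $7 = $3,136
Apr 11, 357 sold [FIFO — oldest first]: 190 @ $7 + 167 @ $6 = $2,332
Total COGS = $3,136 + $2,332 = $5,468
Ending inventory: 143 @ $6 + 264 @ $3 = $1,650
Check: goods available $7,118 = COGS $5,468 + ending $1,650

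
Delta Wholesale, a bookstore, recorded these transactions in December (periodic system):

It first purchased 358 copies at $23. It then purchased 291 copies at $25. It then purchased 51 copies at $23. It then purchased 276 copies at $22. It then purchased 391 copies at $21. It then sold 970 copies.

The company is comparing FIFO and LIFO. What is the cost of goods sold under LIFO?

COGS = $21,756

FIFO COGS: 358 @ $23 + 291 @ $25 + 51 @ $23 + 270 @ $22 = $22,622
LIFO COGS: 391 @ $21 + 276 @ $22 + 51 @ $23 + 252 @ $25 = $21,756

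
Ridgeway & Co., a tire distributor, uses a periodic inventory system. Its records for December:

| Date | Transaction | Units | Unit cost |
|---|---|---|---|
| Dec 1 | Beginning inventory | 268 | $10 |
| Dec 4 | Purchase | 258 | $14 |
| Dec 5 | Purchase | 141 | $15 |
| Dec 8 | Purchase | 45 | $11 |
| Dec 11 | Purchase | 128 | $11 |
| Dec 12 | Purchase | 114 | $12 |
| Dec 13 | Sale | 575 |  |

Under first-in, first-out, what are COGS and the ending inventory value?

Dec 13, 575 sold [FIFO — oldest first]: 268 @ $10 + 258 @ $14 + 49 @ $15 = $7,027
Ending inventory: 92 @ $15 + 45 @ $11 + 128 @ $11 + 114 @ $12 = $4,651

COGS = $7,027; ending inventory = $4,651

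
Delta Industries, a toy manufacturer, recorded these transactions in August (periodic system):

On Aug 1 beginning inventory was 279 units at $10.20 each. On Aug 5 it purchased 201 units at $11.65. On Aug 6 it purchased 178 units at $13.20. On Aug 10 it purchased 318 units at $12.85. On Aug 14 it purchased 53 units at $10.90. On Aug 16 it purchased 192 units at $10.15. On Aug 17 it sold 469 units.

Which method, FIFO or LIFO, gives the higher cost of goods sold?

LIFO

FIFO COGS: 279 @ $10.20 + 190 @ $11.65 = $5,059.30
LIFO COGS: 192 @ $10.15 + 53 @ $10.90 + 224 @ $12.85 = $5,404.90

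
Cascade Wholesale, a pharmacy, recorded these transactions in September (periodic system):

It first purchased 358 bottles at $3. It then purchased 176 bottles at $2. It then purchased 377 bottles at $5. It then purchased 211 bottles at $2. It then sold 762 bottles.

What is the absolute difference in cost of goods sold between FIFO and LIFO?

$89

FIFO COGS: 358 @ $3 + 176 @ $2 + 228 @ $5 = $2,566
LIFO COGS: 211 @ $2 + 377 @ $5 + 174 @ $2 = $2,655
Difference = |$2,566 − $2,655| = $89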